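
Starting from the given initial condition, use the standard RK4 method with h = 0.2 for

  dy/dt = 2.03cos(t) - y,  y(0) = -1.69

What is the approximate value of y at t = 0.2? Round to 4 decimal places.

-1.0183

RK4: k1 = f(t_n, y_n); k2 = f(t_n + h/2, y_n + (h/2)·k1); k3 = f(t_n + h/2, y_n + (h/2)·k2); k4 = f(t_n + h, y_n + h·k3); y_{n+1} = y_n + (h/6)·(k1 + 2k2 + 2k3 + k4).
t=0.000000, y=-1.690000:
  k1 = f(0.000000, -1.690000) = 3.720000
  k2 = f(0.100000, -1.318000) = 3.337858
  k3 = f(0.100000, -1.356214) = 3.376073
  k4 = f(0.200000, -1.014785) = 3.004321
  y ← -1.690000 + (0.2/6)·(k1 + 2k2 + 2k3 + k4) = -1.018261
y(0.2) ≈ -1.0183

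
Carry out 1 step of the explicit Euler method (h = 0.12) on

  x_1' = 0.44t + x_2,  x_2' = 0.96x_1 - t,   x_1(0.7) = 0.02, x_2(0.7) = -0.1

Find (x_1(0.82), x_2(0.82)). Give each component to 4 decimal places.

0.0450, -0.1817

Euler on (x_1,x_2): x_1_{n+1} = x_1_n + h·x_1', x_2_{n+1} = x_2_n + h·x_2'.
0.700000: (0.020000, -0.100000); f=(0.208000, -0.680800) → (0.044960, -0.181696)
(x_1(0.82), x_2(0.82)) ≈ (0.0450, -0.1817)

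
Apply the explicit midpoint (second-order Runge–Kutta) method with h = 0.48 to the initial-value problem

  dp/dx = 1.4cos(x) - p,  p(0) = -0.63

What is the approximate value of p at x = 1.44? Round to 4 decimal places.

0.4179

Midpoint: k1 = f(x_n, p_n); k2 = f(x_n + h/2, p_n + (h/2)·k1); p_{n+1} = p_n + h·k2.
x=0.000000, p=-0.630000:
  k1 = f(0.000000, -0.630000) = 2.030000
  k2 = f(0.240000, -0.142800) = 1.502673
  p ← -0.630000 + 0.48·1.502673 = 0.091283
x=0.480000, p=0.091283:
  k1 = f(0.480000, 0.091283) = 1.150510
  k2 = f(0.720000, 0.367405) = 0.685123
  p ← 0.091283 + 0.48·0.685123 = 0.420142
x=0.960000, p=0.420142:
  k1 = f(0.960000, 0.420142) = 0.382786
  k2 = f(1.200000, 0.512011) = -0.004710
  p ← 0.420142 + 0.48·(-0.004710) = 0.417881
p(1.44) ≈ 0.4179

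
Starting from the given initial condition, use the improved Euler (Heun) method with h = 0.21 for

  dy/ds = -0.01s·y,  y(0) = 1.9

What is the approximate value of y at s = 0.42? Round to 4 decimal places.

1.8983

Heun: k1 = f(s_n, y_n); k2 = f(s_n + h, y_n + h·k1); y_{n+1} = y_n + (h/2)·(k1 + k2).
s=0.000000, y=1.900000:
  k1 = f(0.000000, 1.900000) = 0.000000
  k2 = f(0.210000, 1.900000) = -0.003990
  y ← 1.900000 + (0.21/2)·(0.000000 + (-0.003990)) = 1.899581
s=0.210000, y=1.899581:
  k1 = f(0.210000, 1.899581) = -0.003989
  k2 = f(0.420000, 1.898743) = -0.007975
  y ← 1.899581 + (0.21/2)·(-0.003989 + (-0.007975)) = 1.898325
y(0.42) ≈ 1.8983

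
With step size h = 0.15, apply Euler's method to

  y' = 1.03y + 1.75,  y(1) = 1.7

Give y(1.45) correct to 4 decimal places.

3.5314

Euler: y_{n+1} = y_n + h·f(x_n, y_n).
x=1.000000, y=1.700000: f=3.501000 → y ← 1.700000 + 0.15·3.501000 = 2.225150
x=1.150000, y=2.225150: f=4.041905 → y ← 2.225150 + 0.15·4.041905 = 2.831436
x=1.300000, y=2.831436: f=4.666379 → y ← 2.831436 + 0.15·4.666379 = 3.531392
y(1.45) ≈ 3.5314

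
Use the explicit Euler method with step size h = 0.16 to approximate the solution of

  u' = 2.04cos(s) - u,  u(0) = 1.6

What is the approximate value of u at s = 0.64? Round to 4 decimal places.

Euler: u_{n+1} = u_n + h·f(s_n, u_n).
s=0.000000, u=1.600000: f=0.440000 → u ← 1.600000 + 0.16·0.440000 = 1.670400
s=0.160000, u=1.670400: f=0.343544 → u ← 1.670400 + 0.16·0.343544 = 1.725367
s=0.320000, u=1.725367: f=0.211073 → u ← 1.725367 + 0.16·0.211073 = 1.759139
s=0.480000, u=1.759139: f=0.050331 → u ← 1.759139 + 0.16·0.050331 = 1.767192
u(0.64) ≈ 1.7672

1.7672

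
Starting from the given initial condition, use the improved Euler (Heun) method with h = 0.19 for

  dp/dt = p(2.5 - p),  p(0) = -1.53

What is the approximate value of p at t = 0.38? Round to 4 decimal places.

-12.2828

Heun: k1 = f(t_n, p_n); k2 = f(t_n + h, p_n + h·k1); p_{n+1} = p_n + (h/2)·(k1 + k2).
t=0.000000, p=-1.530000:
  k1 = f(0.000000, -1.530000) = -6.165900
  k2 = f(0.190000, -2.701521) = -14.052018
  p ← -1.530000 + (0.19/2)·(-6.165900 + (-14.052018)) = -3.450702
t=0.190000, p=-3.450702:
  k1 = f(0.190000, -3.450702) = -20.534101
  k2 = f(0.380000, -7.352182) = -72.435027
  p ← -3.450702 + (0.19/2)·(-20.534101 + (-72.435027)) = -12.282769
p(0.38) ≈ -12.2828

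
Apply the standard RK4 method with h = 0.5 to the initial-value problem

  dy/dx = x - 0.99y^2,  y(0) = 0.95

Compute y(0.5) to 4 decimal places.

0.7458

RK4: k1 = f(x_n, y_n); k2 = f(x_n + h/2, y_n + (h/2)·k1); k3 = f(x_n + h/2, y_n + (h/2)·k2); k4 = f(x_n + h, y_n + h·k3); y_{n+1} = y_n + (h/6)·(k1 + 2k2 + 2k3 + k4).
x=0.000000, y=0.950000:
  k1 = f(0.000000, 0.950000) = -0.893475
  k2 = f(0.250000, 0.726631) = -0.272713
  k3 = f(0.250000, 0.881822) = -0.519833
  k4 = f(0.500000, 0.690083) = 0.028547
  y ← 0.950000 + (0.5/6)·(k1 + 2k2 + 2k3 + k4) = 0.745832
y(0.5) ≈ 0.7458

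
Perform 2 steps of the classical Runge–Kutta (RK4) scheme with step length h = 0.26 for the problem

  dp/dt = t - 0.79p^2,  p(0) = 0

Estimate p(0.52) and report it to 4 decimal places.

RK4: k1 = f(t_n, p_n); k2 = f(t_n + h/2, p_n + (h/2)·k1); k3 = f(t_n + h/2, p_n + (h/2)·k2); k4 = f(t_n + h, p_n + h·k3); p_{n+1} = p_n + (h/6)·(k1 + 2k2 + 2k3 + k4).
t=0.000000, p=0.000000:
  k1 = f(0.000000, 0.000000) = 0.000000
  k2 = f(0.130000, 0.000000) = 0.130000
  k3 = f(0.130000, 0.016900) = 0.129774
  k4 = f(0.260000, 0.033741) = 0.259101
  p ← 0.000000 + (0.26/6)·(k1 + 2k2 + 2k3 + k4) = 0.033741
t=0.260000, p=0.033741:
  k1 = f(0.260000, 0.033741) = 0.259101
  k2 = f(0.390000, 0.067425) = 0.386409
  k3 = f(0.390000, 0.083975) = 0.384429
  k4 = f(0.520000, 0.133693) = 0.505880
  p ← 0.033741 + (0.26/6)·(k1 + 2k2 + 2k3 + k4) = 0.133697
p(0.52) ≈ 0.1337

0.1337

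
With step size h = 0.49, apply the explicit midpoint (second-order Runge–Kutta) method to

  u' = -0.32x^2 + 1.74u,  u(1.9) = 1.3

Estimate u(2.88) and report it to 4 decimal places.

Midpoint: k1 = f(x_n, u_n); k2 = f(x_n + h/2, u_n + (h/2)·k1); u_{n+1} = u_n + h·k2.
x=1.900000, u=1.300000:
  k1 = f(1.900000, 1.300000) = 1.106800
  k2 = f(2.145000, 1.571166) = 1.261501
  u ← 1.300000 + 0.49·1.261501 = 1.918135
x=2.390000, u=1.918135:
  k1 = f(2.390000, 1.918135) = 1.509684
  k2 = f(2.635000, 2.288008) = 1.759302
  u ← 1.918135 + 0.49·1.759302 = 2.780193
u(2.88) ≈ 2.7802

2.7802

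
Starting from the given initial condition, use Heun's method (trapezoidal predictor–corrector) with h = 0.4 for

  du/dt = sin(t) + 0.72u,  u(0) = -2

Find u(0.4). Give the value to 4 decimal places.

-2.5811

Heun: k1 = f(t_n, u_n); k2 = f(t_n + h, u_n + h·k1); u_{n+1} = u_n + (h/2)·(k1 + k2).
t=0.000000, u=-2.000000:
  k1 = f(0.000000, -2.000000) = -1.440000
  k2 = f(0.400000, -2.576000) = -1.465302
  u ← -2.000000 + (0.4/2)·(-1.440000 + (-1.465302)) = -2.581060
u(0.4) ≈ -2.5811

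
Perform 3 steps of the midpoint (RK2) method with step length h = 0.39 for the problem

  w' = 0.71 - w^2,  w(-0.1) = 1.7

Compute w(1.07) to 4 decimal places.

Midpoint: k1 = f(t_n, w_n); k2 = f(t_n + h/2, w_n + (h/2)·k1); w_{n+1} = w_n + h·k2.
t=-0.100000, w=1.700000:
  k1 = f(-0.100000, 1.700000) = -2.180000
  k2 = f(0.095000, 1.274900) = -0.915370
  w ← 1.700000 + 0.39·(-0.915370) = 1.343006
t=0.290000, w=1.343006:
  k1 = f(0.290000, 1.343006) = -1.093664
  k2 = f(0.485000, 1.129741) = -0.566315
  w ← 1.343006 + 0.39·(-0.566315) = 1.122143
t=0.680000, w=1.122143:
  k1 = f(0.680000, 1.122143) = -0.549204
  k2 = f(0.875000, 1.015048) = -0.320322
  w ← 1.122143 + 0.39·(-0.320322) = 0.997217
w(1.07) ≈ 0.9972

0.9972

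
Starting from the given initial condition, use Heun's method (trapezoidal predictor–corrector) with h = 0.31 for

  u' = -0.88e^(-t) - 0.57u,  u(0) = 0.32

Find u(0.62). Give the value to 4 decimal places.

-0.1087

Heun: k1 = f(t_n, u_n); k2 = f(t_n + h, u_n + h·k1); u_{n+1} = u_n + (h/2)·(k1 + k2).
t=0.000000, u=0.320000:
  k1 = f(0.000000, 0.320000) = -1.062400
  k2 = f(0.310000, -0.009344) = -0.640107
  u ← 0.320000 + (0.31/2)·(-1.062400 + (-0.640107)) = 0.056111
t=0.310000, u=0.056111:
  k1 = f(0.310000, 0.056111) = -0.677417
  k2 = f(0.620000, -0.153888) = -0.385675
  u ← 0.056111 + (0.31/2)·(-0.677417 + (-0.385675)) = -0.108668
u(0.62) ≈ -0.1087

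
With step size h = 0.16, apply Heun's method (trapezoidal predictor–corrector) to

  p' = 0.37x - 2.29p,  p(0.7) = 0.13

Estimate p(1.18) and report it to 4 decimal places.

0.1502

Heun: k1 = f(x_n, p_n); k2 = f(x_n + h, p_n + h·k1); p_{n+1} = p_n + (h/2)·(k1 + k2).
x=0.700000, p=0.130000:
  k1 = f(0.700000, 0.130000) = -0.038700
  k2 = f(0.860000, 0.123808) = 0.034680
  p ← 0.130000 + (0.16/2)·(-0.038700 + 0.034680) = 0.129678
x=0.860000, p=0.129678:
  k1 = f(0.860000, 0.129678) = 0.021237
  k2 = f(1.020000, 0.133076) = 0.072655
  p ← 0.129678 + (0.16/2)·(0.021237 + 0.072655) = 0.137190
x=1.020000, p=0.137190:
  k1 = f(1.020000, 0.137190) = 0.063236
  k2 = f(1.180000, 0.147307) = 0.099266
  p ← 0.137190 + (0.16/2)·(0.063236 + 0.099266) = 0.150190
p(1.18) ≈ 0.1502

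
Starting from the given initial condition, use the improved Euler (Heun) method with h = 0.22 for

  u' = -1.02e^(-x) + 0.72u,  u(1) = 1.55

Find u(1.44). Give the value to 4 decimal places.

1.9655

Heun: k1 = f(x_n, u_n); k2 = f(x_n + h, u_n + h·k1); u_{n+1} = u_n + (h/2)·(k1 + k2).
x=1.000000, u=1.550000:
  k1 = f(1.000000, 1.550000) = 0.740763
  k2 = f(1.220000, 1.712968) = 0.932202
  u ← 1.550000 + (0.22/2)·(0.740763 + 0.932202) = 1.734026
x=1.220000, u=1.734026:
  k1 = f(1.220000, 1.734026) = 0.947364
  k2 = f(1.440000, 1.942446) = 1.156895
  u ← 1.734026 + (0.22/2)·(0.947364 + 1.156895) = 1.965495
u(1.44) ≈ 1.9655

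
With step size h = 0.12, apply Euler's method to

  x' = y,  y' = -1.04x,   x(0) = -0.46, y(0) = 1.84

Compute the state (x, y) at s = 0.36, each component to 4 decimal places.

0.2198, 1.9287

Euler on (x,y): x_{n+1} = x_n + h·x', y_{n+1} = y_n + h·y'.
0.000000: (-0.460000, 1.840000); f=(1.840000, 0.478400) → (-0.239200, 1.897408)
0.120000: (-0.239200, 1.897408); f=(1.897408, 0.248768) → (-0.011511, 1.927260)
0.240000: (-0.011511, 1.927260); f=(1.927260, 0.011971) → (0.219760, 1.928697)
(x(0.36), y(0.36)) ≈ (0.2198, 1.9287)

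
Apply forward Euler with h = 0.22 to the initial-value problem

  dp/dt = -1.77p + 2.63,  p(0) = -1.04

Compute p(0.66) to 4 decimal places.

Euler: p_{n+1} = p_n + h·f(t_n, p_n).
t=0.000000, p=-1.040000: f=4.470800 → p ← -1.040000 + 0.22·4.470800 = -0.056424
t=0.220000, p=-0.056424: f=2.729870 → p ← -0.056424 + 0.22·2.729870 = 0.544148
t=0.440000, p=0.544148: f=1.666859 → p ← 0.544148 + 0.22·1.666859 = 0.910856
p(0.66) ≈ 0.9109

0.9109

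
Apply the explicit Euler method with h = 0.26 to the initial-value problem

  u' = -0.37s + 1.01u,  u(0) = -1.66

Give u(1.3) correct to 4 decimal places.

Euler: u_{n+1} = u_n + h·f(s_n, u_n).
s=0.000000, u=-1.660000: f=-1.676600 → u ← -1.660000 + 0.26·(-1.676600) = -2.095916
s=0.260000, u=-2.095916: f=-2.213075 → u ← -2.095916 + 0.26·(-2.213075) = -2.671316
s=0.520000, u=-2.671316: f=-2.890429 → u ← -2.671316 + 0.26·(-2.890429) = -3.422827
s=0.780000, u=-3.422827: f=-3.745655 → u ← -3.422827 + 0.26·(-3.745655) = -4.396697
s=1.040000, u=-4.396697: f=-4.825464 → u ← -4.396697 + 0.26·(-4.825464) = -5.651318
u(1.3) ≈ -5.6513

-5.6513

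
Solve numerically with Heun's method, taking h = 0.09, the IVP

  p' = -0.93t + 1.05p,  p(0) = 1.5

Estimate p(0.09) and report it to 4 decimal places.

1.6447

Heun: k1 = f(t_n, p_n); k2 = f(t_n + h, p_n + h·k1); p_{n+1} = p_n + (h/2)·(k1 + k2).
t=0.000000, p=1.500000:
  k1 = f(0.000000, 1.500000) = 1.575000
  k2 = f(0.090000, 1.641750) = 1.640138
  p ← 1.500000 + (0.09/2)·(1.575000 + 1.640138) = 1.644681
p(0.09) ≈ 1.6447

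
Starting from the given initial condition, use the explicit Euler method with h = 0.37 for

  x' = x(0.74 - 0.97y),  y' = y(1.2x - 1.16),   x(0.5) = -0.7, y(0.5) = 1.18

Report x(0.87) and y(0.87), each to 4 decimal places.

Euler on (x,y): x_{n+1} = x_n + h·x', y_{n+1} = y_n + h·y'.
0.500000: (-0.700000, 1.180000); f=(0.283220, -2.360000) → (-0.595209, 0.306800)
(x(0.87), y(0.87)) ≈ (-0.5952, 0.3068)

-0.5952, 0.3068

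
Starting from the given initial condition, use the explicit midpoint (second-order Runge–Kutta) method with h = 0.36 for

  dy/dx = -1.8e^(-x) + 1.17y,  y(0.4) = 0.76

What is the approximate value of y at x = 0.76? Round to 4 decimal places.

Midpoint: k1 = f(x_n, y_n); k2 = f(x_n + h/2, y_n + (h/2)·k1); y_{n+1} = y_n + h·k2.
x=0.400000, y=0.760000:
  k1 = f(0.400000, 0.760000) = -0.317376
  k2 = f(0.580000, 0.702872) = -0.185456
  y ← 0.760000 + 0.36·(-0.185456) = 0.693236
y(0.76) ≈ 0.6932

0.6932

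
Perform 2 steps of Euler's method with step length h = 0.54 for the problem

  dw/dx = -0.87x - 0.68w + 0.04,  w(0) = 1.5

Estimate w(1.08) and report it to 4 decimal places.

Euler: w_{n+1} = w_n + h·f(x_n, w_n).
x=0.000000, w=1.500000: f=-0.980000 → w ← 1.500000 + 0.54·(-0.980000) = 0.970800
x=0.540000, w=0.970800: f=-1.089944 → w ← 0.970800 + 0.54·(-1.089944) = 0.382230
w(1.08) ≈ 0.3822

0.3822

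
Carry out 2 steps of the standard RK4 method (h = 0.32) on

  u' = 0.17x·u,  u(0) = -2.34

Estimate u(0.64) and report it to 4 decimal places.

-2.4229

RK4: k1 = f(x_n, u_n); k2 = f(x_n + h/2, u_n + (h/2)·k1); k3 = f(x_n + h/2, u_n + (h/2)·k2); k4 = f(x_n + h, u_n + h·k3); u_{n+1} = u_n + (h/6)·(k1 + 2k2 + 2k3 + k4).
x=0.000000, u=-2.340000:
  k1 = f(0.000000, -2.340000) = 0.000000
  k2 = f(0.160000, -2.340000) = -0.063648
  k3 = f(0.160000, -2.350184) = -0.063925
  k4 = f(0.320000, -2.360456) = -0.128409
  u ← -2.340000 + (0.32/6)·(k1 + 2k2 + 2k3 + k4) = -2.360456
x=0.320000, u=-2.360456:
  k1 = f(0.320000, -2.360456) = -0.128409
  k2 = f(0.480000, -2.381002) = -0.194290
  k3 = f(0.480000, -2.391543) = -0.195150
  k4 = f(0.640000, -2.422904) = -0.263612
  u ← -2.360456 + (0.32/6)·(k1 + 2k2 + 2k3 + k4) = -2.422904
u(0.64) ≈ -2.4229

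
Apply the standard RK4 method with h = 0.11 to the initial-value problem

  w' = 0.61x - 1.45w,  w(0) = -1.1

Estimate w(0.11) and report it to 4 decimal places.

RK4: k1 = f(x_n, w_n); k2 = f(x_n + h/2, w_n + (h/2)·k1); k3 = f(x_n + h/2, w_n + (h/2)·k2); k4 = f(x_n + h, w_n + h·k3); w_{n+1} = w_n + (h/6)·(k1 + 2k2 + 2k3 + k4).
x=0.000000, w=-1.100000:
  k1 = f(0.000000, -1.100000) = 1.595000
  k2 = f(0.055000, -1.012275) = 1.501349
  k3 = f(0.055000, -1.017426) = 1.508817
  k4 = f(0.110000, -0.934030) = 1.421444
  w ← -1.100000 + (0.11/6)·(k1 + 2k2 + 2k3 + k4) = -0.934326
w(0.11) ≈ -0.9343

-0.9343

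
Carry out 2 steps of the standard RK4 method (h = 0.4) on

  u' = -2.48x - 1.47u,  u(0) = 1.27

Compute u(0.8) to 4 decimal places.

-0.1642

RK4: k1 = f(x_n, u_n); k2 = f(x_n + h/2, u_n + (h/2)·k1); k3 = f(x_n + h/2, u_n + (h/2)·k2); k4 = f(x_n + h, u_n + h·k3); u_{n+1} = u_n + (h/6)·(k1 + 2k2 + 2k3 + k4).
x=0.000000, u=1.270000:
  k1 = f(0.000000, 1.270000) = -1.866900
  k2 = f(0.200000, 0.896620) = -1.814031
  k3 = f(0.200000, 0.907194) = -1.829575
  k4 = f(0.400000, 0.538170) = -1.783110
  u ← 1.270000 + (0.4/6)·(k1 + 2k2 + 2k3 + k4) = 0.540852
x=0.400000, u=0.540852:
  k1 = f(0.400000, 0.540852) = -1.787052
  k2 = f(0.600000, 0.183441) = -1.757659
  k3 = f(0.600000, 0.189320) = -1.766301
  k4 = f(0.800000, -0.165668) = -1.740468
  u ← 0.540852 + (0.4/6)·(k1 + 2k2 + 2k3 + k4) = -0.164177
u(0.8) ≈ -0.1642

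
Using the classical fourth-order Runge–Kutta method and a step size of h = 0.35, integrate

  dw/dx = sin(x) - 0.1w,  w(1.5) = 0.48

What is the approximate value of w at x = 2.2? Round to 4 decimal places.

1.0835

RK4: k1 = f(x_n, w_n); k2 = f(x_n + h/2, w_n + (h/2)·k1); k3 = f(x_n + h/2, w_n + (h/2)·k2); k4 = f(x_n + h, w_n + h·k3); w_{n+1} = w_n + (h/6)·(k1 + 2k2 + 2k3 + k4).
x=1.500000, w=0.480000:
  k1 = f(1.500000, 0.480000) = 0.949495
  k2 = f(1.675000, 0.646162) = 0.929960
  k3 = f(1.675000, 0.642743) = 0.930301
  k4 = f(1.850000, 0.805605) = 0.880715
  w ← 0.480000 + (0.35/6)·(k1 + 2k2 + 2k3 + k4) = 0.803793
x=1.850000, w=0.803793:
  k1 = f(1.850000, 0.803793) = 0.880896
  k2 = f(2.025000, 0.957949) = 0.802816
  k3 = f(2.025000, 0.944285) = 0.804182
  k4 = f(2.200000, 1.085256) = 0.699971
  w ← 0.803793 + (0.35/6)·(k1 + 2k2 + 2k3 + k4) = 1.083493
w(2.2) ≈ 1.0835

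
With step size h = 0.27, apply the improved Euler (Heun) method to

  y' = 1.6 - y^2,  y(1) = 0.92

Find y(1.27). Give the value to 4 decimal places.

1.0673

Heun: k1 = f(t_n, y_n); k2 = f(t_n + h, y_n + h·k1); y_{n+1} = y_n + (h/2)·(k1 + k2).
t=1.000000, y=0.920000:
  k1 = f(1.000000, 0.920000) = 0.753600
  k2 = f(1.270000, 1.123472) = 0.337811
  y ← 0.920000 + (0.27/2)·(0.753600 + 0.337811) = 1.067340
y(1.27) ≈ 1.0673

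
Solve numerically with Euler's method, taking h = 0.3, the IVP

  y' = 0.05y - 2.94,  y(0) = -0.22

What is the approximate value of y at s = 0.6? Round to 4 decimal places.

Euler: y_{n+1} = y_n + h·f(s_n, y_n).
s=0.000000, y=-0.220000: f=-2.951000 → y ← -0.220000 + 0.3·(-2.951000) = -1.105300
s=0.300000, y=-1.105300: f=-2.995265 → y ← -1.105300 + 0.3·(-2.995265) = -2.003880
y(0.6) ≈ -2.0039

-2.0039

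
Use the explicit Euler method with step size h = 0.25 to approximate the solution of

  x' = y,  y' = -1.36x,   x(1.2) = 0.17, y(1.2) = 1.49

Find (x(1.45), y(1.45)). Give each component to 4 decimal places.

Euler on (x,y): x_{n+1} = x_n + h·x', y_{n+1} = y_n + h·y'.
1.200000: (0.170000, 1.490000); f=(1.490000, -0.231200) → (0.542500, 1.432200)
(x(1.45), y(1.45)) ≈ (0.5425, 1.4322)

0.5425, 1.4322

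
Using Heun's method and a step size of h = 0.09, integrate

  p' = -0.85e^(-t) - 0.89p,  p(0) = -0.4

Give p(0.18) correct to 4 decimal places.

-0.4697

Heun: k1 = f(t_n, p_n); k2 = f(t_n + h, p_n + h·k1); p_{n+1} = p_n + (h/2)·(k1 + k2).
t=0.000000, p=-0.400000:
  k1 = f(0.000000, -0.400000) = -0.494000
  k2 = f(0.090000, -0.444460) = -0.381272
  p ← -0.400000 + (0.09/2)·(-0.494000 + (-0.381272)) = -0.439387
t=0.090000, p=-0.439387:
  k1 = f(0.090000, -0.439387) = -0.385787
  k2 = f(0.180000, -0.474108) = -0.288024
  p ← -0.439387 + (0.09/2)·(-0.385787 + (-0.288024)) = -0.469709
p(0.18) ≈ -0.4697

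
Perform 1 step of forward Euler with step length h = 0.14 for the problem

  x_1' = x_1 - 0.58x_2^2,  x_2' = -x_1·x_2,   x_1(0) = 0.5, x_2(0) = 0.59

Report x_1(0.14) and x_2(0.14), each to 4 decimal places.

0.5417, 0.5487

Euler on (x_1,x_2): x_1_{n+1} = x_1_n + h·x_1', x_2_{n+1} = x_2_n + h·x_2'.
0.000000: (0.500000, 0.590000); f=(0.298102, -0.295000) → (0.541734, 0.548700)
(x_1(0.14), x_2(0.14)) ≈ (0.5417, 0.5487)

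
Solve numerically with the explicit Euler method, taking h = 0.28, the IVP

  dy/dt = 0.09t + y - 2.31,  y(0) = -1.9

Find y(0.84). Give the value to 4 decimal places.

Euler: y_{n+1} = y_n + h·f(t_n, y_n).
t=0.000000, y=-1.900000: f=-4.210000 → y ← -1.900000 + 0.28·(-4.210000) = -3.078800
t=0.280000, y=-3.078800: f=-5.363600 → y ← -3.078800 + 0.28·(-5.363600) = -4.580608
t=0.560000, y=-4.580608: f=-6.840208 → y ← -4.580608 + 0.28·(-6.840208) = -6.495866
y(0.84) ≈ -6.4959

-6.4959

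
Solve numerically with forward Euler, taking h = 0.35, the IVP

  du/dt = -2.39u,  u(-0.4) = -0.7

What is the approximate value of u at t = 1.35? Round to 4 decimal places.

Euler: u_{n+1} = u_n + h·f(t_n, u_n).
t=-0.400000, u=-0.700000: f=1.673000 → u ← -0.700000 + 0.35·1.673000 = -0.114450
t=-0.050000, u=-0.114450: f=0.273535 → u ← -0.114450 + 0.35·0.273535 = -0.018713
t=0.300000, u=-0.018713: f=0.044723 → u ← -0.018713 + 0.35·0.044723 = -0.003060
t=0.650000, u=-0.003060: f=0.007312 → u ← -0.003060 + 0.35·0.007312 = -0.000500
t=1.000000, u=-0.000500: f=0.001196 → u ← -0.000500 + 0.35·0.001196 = -0.000082
u(1.35) ≈ -0.0001

-0.0001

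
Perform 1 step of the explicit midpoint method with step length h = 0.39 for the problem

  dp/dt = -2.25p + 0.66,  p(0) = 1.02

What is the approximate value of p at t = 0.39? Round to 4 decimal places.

0.6621

Midpoint: k1 = f(t_n, p_n); k2 = f(t_n + h/2, p_n + (h/2)·k1); p_{n+1} = p_n + h·k2.
t=0.000000, p=1.020000:
  k1 = f(0.000000, 1.020000) = -1.635000
  k2 = f(0.195000, 0.701175) = -0.917644
  p ← 1.020000 + 0.39·(-0.917644) = 0.662119
p(0.39) ≈ 0.6621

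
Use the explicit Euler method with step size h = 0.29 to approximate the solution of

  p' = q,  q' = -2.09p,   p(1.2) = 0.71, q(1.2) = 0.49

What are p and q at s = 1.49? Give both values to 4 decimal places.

Euler on (p,q): p_{n+1} = p_n + h·p', q_{n+1} = q_n + h·q'.
1.200000: (0.710000, 0.490000); f=(0.490000, -1.483900) → (0.852100, 0.059669)
(p(1.49), q(1.49)) ≈ (0.8521, 0.0597)

0.8521, 0.0597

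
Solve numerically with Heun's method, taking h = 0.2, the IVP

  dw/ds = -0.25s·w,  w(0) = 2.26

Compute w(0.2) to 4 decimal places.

Heun: k1 = f(s_n, w_n); k2 = f(s_n + h, w_n + h·k1); w_{n+1} = w_n + (h/2)·(k1 + k2).
s=0.000000, w=2.260000:
  k1 = f(0.000000, 2.260000) = 0.000000
  k2 = f(0.200000, 2.260000) = -0.113000
  w ← 2.260000 + (0.2/2)·(0.000000 + (-0.113000)) = 2.248700
w(0.2) ≈ 2.2487

2.2487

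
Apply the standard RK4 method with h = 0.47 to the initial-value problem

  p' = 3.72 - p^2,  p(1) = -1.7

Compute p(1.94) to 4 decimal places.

RK4: k1 = f(x_n, p_n); k2 = f(x_n + h/2, p_n + (h/2)·k1); k3 = f(x_n + h/2, p_n + (h/2)·k2); k4 = f(x_n + h, p_n + h·k3); p_{n+1} = p_n + (h/6)·(k1 + 2k2 + 2k3 + k4).
x=1.000000, p=-1.700000:
  k1 = f(1.000000, -1.700000) = 0.830000
  k2 = f(1.235000, -1.504950) = 1.455125
  k3 = f(1.235000, -1.358046) = 1.875712
  k4 = f(1.470000, -0.818415) = 3.050197
  p ← -1.700000 + (0.47/6)·(k1 + 2k2 + 2k3 + k4) = -0.874220
x=1.470000, p=-0.874220:
  k1 = f(1.470000, -0.874220) = 2.955739
  k2 = f(1.705000, -0.179621) = 3.687736
  k3 = f(1.705000, -0.007602) = 3.719942
  k4 = f(1.940000, 0.874153) = 2.955857
  p ← -0.874220 + (0.47/6)·(k1 + 2k2 + 2k3 + k4) = 0.749391
p(1.94) ≈ 0.7494

0.7494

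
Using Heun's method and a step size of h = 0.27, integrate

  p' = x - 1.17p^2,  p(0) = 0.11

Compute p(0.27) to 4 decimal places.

0.1428

Heun: k1 = f(x_n, p_n); k2 = f(x_n + h, p_n + h·k1); p_{n+1} = p_n + (h/2)·(k1 + k2).
x=0.000000, p=0.110000:
  k1 = f(0.000000, 0.110000) = -0.014157
  k2 = f(0.270000, 0.106178) = 0.256810
  p ← 0.110000 + (0.27/2)·(-0.014157 + 0.256810) = 0.142758
p(0.27) ≈ 0.1428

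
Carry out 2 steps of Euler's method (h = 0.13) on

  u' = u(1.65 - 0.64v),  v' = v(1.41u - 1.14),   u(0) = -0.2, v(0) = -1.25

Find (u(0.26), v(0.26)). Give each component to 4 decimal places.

Euler on (u,v): u_{n+1} = u_n + h·u', v_{n+1} = v_n + h·v'.
0.000000: (-0.200000, -1.250000); f=(-0.490000, 1.777500) → (-0.263700, -1.018925)
0.130000: (-0.263700, -1.018925); f=(-0.607067, 1.540428) → (-0.342619, -0.818669)
(u(0.26), v(0.26)) ≈ (-0.3426, -0.8187)

-0.3426, -0.8187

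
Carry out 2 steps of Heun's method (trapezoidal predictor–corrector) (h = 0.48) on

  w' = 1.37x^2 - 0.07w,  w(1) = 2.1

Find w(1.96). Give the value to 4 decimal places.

Heun: k1 = f(x_n, w_n); k2 = f(x_n + h, w_n + h·k1); w_{n+1} = w_n + (h/2)·(k1 + k2).
x=1.000000, w=2.100000:
  k1 = f(1.000000, 2.100000) = 1.223000
  k2 = f(1.480000, 2.687040) = 2.812755
  w ← 2.100000 + (0.48/2)·(1.223000 + 2.812755) = 3.068581
x=1.480000, w=3.068581:
  k1 = f(1.480000, 3.068581) = 2.786047
  k2 = f(1.960000, 4.405884) = 4.954580
  w ← 3.068581 + (0.48/2)·(2.786047 + 4.954580) = 4.926332
w(1.96) ≈ 4.9263

4.9263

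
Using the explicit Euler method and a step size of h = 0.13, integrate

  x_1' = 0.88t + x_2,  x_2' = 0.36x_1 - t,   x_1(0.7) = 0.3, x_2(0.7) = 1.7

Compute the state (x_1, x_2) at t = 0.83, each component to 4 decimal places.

0.6011, 1.6230

Euler on (x_1,x_2): x_1_{n+1} = x_1_n + h·x_1', x_2_{n+1} = x_2_n + h·x_2'.
0.700000: (0.300000, 1.700000); f=(2.316000, -0.592000) → (0.601080, 1.623040)
(x_1(0.83), x_2(0.83)) ≈ (0.6011, 1.6230)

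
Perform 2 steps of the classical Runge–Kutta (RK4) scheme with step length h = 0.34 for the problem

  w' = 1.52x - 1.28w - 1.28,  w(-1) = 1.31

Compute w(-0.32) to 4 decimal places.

RK4: k1 = f(x_n, w_n); k2 = f(x_n + h/2, w_n + (h/2)·k1); k3 = f(x_n + h/2, w_n + (h/2)·k2); k4 = f(x_n + h, w_n + h·k3); w_{n+1} = w_n + (h/6)·(k1 + 2k2 + 2k3 + k4).
x=-1.000000, w=1.310000:
  k1 = f(-1.000000, 1.310000) = -4.476800
  k2 = f(-0.830000, 0.548944) = -3.244248
  k3 = f(-0.830000, 0.758478) = -3.512452
  k4 = f(-0.660000, 0.115766) = -2.431381
  w ← 1.310000 + (0.34/6)·(k1 + 2k2 + 2k3 + k4) = 0.152777
x=-0.660000, w=0.152777:
  k1 = f(-0.660000, 0.152777) = -2.478755
  k2 = f(-0.490000, -0.268611) = -1.680978
  k3 = f(-0.490000, -0.132989) = -1.854574
  k4 = f(-0.320000, -0.477778) = -1.154844
  w ← 0.152777 + (0.34/6)·(k1 + 2k2 + 2k3 + k4) = -0.453823
w(-0.32) ≈ -0.4538

-0.4538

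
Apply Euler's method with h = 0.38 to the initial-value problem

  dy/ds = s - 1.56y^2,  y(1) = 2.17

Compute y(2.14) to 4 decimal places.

Euler: y_{n+1} = y_n + h·f(s_n, y_n).
s=1.000000, y=2.170000: f=-6.345884 → y ← 2.170000 + 0.38·(-6.345884) = -0.241436
s=1.380000, y=-0.241436: f=1.289066 → y ← -0.241436 + 0.38·1.289066 = 0.248409
s=1.760000, y=0.248409: f=1.663737 → y ← 0.248409 + 0.38·1.663737 = 0.880629
y(2.14) ≈ 0.8806

0.8806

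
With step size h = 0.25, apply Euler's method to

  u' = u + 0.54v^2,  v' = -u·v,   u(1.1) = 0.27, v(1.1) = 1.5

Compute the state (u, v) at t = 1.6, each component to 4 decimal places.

Euler on (u,v): u_{n+1} = u_n + h·u', v_{n+1} = v_n + h·v'.
1.100000: (0.270000, 1.500000); f=(1.485000, -0.405000) → (0.641250, 1.398750)
1.350000: (0.641250, 1.398750); f=(1.697761, -0.896948) → (1.065690, 1.174513)
(u(1.6), v(1.6)) ≈ (1.0657, 1.1745)

1.0657, 1.1745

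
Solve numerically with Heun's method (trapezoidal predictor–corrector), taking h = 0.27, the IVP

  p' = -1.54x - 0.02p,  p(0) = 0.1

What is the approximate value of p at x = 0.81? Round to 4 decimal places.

Heun: k1 = f(x_n, p_n); k2 = f(x_n + h, p_n + h·k1); p_{n+1} = p_n + (h/2)·(k1 + k2).
x=0.000000, p=0.100000:
  k1 = f(0.000000, 0.100000) = -0.002000
  k2 = f(0.270000, 0.099460) = -0.417789
  p ← 0.100000 + (0.27/2)·(-0.002000 + (-0.417789)) = 0.043328
x=0.270000, p=0.043328:
  k1 = f(0.270000, 0.043328) = -0.416667
  k2 = f(0.540000, -0.069172) = -0.830217
  p ← 0.043328 + (0.27/2)·(-0.416667 + (-0.830217)) = -0.125001
x=0.540000, p=-0.125001:
  k1 = f(0.540000, -0.125001) = -0.829100
  k2 = f(0.810000, -0.348858) = -1.240423
  p ← -0.125001 + (0.27/2)·(-0.829100 + (-1.240423)) = -0.404386
p(0.81) ≈ -0.4044

-0.4044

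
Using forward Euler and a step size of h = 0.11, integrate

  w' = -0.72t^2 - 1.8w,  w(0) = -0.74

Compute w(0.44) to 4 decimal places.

Euler: w_{n+1} = w_n + h·f(t_n, w_n).
t=0.000000, w=-0.740000: f=1.332000 → w ← -0.740000 + 0.11·1.332000 = -0.593480
t=0.110000, w=-0.593480: f=1.059552 → w ← -0.593480 + 0.11·1.059552 = -0.476929
t=0.220000, w=-0.476929: f=0.823625 → w ← -0.476929 + 0.11·0.823625 = -0.386331
t=0.330000, w=-0.386331: f=0.616987 → w ← -0.386331 + 0.11·0.616987 = -0.318462
w(0.44) ≈ -0.3185

-0.3185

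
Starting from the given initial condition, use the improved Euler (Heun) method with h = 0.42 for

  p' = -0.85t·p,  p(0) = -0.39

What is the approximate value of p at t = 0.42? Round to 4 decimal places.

Heun: k1 = f(t_n, p_n); k2 = f(t_n + h, p_n + h·k1); p_{n+1} = p_n + (h/2)·(k1 + k2).
t=0.000000, p=-0.390000:
  k1 = f(0.000000, -0.390000) = 0.000000
  k2 = f(0.420000, -0.390000) = 0.139230
  p ← -0.390000 + (0.42/2)·(0.000000 + 0.139230) = -0.360762
p(0.42) ≈ -0.3608

-0.3608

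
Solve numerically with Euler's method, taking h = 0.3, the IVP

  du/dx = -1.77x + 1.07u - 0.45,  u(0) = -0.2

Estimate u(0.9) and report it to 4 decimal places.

-1.5390

Euler: u_{n+1} = u_n + h·f(x_n, u_n).
x=0.000000, u=-0.200000: f=-0.664000 → u ← -0.200000 + 0.3·(-0.664000) = -0.399200
x=0.300000, u=-0.399200: f=-1.408144 → u ← -0.399200 + 0.3·(-1.408144) = -0.821643
x=0.600000, u=-0.821643: f=-2.391158 → u ← -0.821643 + 0.3·(-2.391158) = -1.538991
u(0.9) ≈ -1.5390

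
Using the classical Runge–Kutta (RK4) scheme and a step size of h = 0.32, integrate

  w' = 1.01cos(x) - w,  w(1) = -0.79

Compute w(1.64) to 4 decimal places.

-0.3157

RK4: k1 = f(x_n, w_n); k2 = f(x_n + h/2, w_n + (h/2)·k1); k3 = f(x_n + h/2, w_n + (h/2)·k2); k4 = f(x_n + h, w_n + h·k3); w_{n+1} = w_n + (h/6)·(k1 + 2k2 + 2k3 + k4).
x=1.000000, w=-0.790000:
  k1 = f(1.000000, -0.790000) = 1.335705
  k2 = f(1.160000, -0.576287) = 0.979620
  k3 = f(1.160000, -0.633261) = 1.036594
  k4 = f(1.320000, -0.458290) = 0.708947
  w ← -0.790000 + (0.32/6)·(k1 + 2k2 + 2k3 + k4) = -0.465889
x=1.320000, w=-0.465889:
  k1 = f(1.320000, -0.465889) = 0.716546
  k2 = f(1.480000, -0.351242) = 0.442820
  k3 = f(1.480000, -0.395038) = 0.486616
  k4 = f(1.640000, -0.310172) = 0.240332
  w ← -0.465889 + (0.32/6)·(k1 + 2k2 + 2k3 + k4) = -0.315716
w(1.64) ≈ -0.3157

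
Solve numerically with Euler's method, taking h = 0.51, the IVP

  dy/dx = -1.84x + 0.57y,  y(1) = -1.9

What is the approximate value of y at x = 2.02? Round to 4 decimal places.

-5.7934

Euler: y_{n+1} = y_n + h·f(x_n, y_n).
x=1.000000, y=-1.900000: f=-2.923000 → y ← -1.900000 + 0.51·(-2.923000) = -3.390730
x=1.510000, y=-3.390730: f=-4.711116 → y ← -3.390730 + 0.51·(-4.711116) = -5.793399
y(2.02) ≈ -5.7934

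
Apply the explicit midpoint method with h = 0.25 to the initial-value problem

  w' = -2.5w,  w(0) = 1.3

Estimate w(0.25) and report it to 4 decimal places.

0.7414

Midpoint: k1 = f(s_n, w_n); k2 = f(s_n + h/2, w_n + (h/2)·k1); w_{n+1} = w_n + h·k2.
s=0.000000, w=1.300000:
  k1 = f(0.000000, 1.300000) = -3.250000
  k2 = f(0.125000, 0.893750) = -2.234375
  w ← 1.300000 + 0.25·(-2.234375) = 0.741406
w(0.25) ≈ 0.7414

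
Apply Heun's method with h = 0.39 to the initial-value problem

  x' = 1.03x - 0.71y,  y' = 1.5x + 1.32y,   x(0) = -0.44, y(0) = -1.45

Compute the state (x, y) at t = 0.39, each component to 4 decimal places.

-0.0311, -2.6465

Heun on (x,y): k1 = f(t_n, state_n); k2 = f(t_n + h, state_n + h·k1); state_{n+1} = state_n + (h/2)·(k1 + k2).
0.000000: (-0.440000, -1.450000)
  k1 = (0.576300, -2.574000)
  predictor → (-0.215243, -2.453860)
  k2 = (1.520540, -3.561960)
  → (-0.031116, -2.646512)
(x(0.39), y(0.39)) ≈ (-0.0311, -2.6465)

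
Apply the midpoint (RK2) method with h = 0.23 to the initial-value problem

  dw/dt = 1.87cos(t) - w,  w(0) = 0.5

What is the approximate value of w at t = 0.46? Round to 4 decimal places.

Midpoint: k1 = f(t_n, w_n); k2 = f(t_n + h/2, w_n + (h/2)·k1); w_{n+1} = w_n + h·k2.
t=0.000000, w=0.500000:
  k1 = f(0.000000, 0.500000) = 1.370000
  k2 = f(0.115000, 0.657550) = 1.200098
  w ← 0.500000 + 0.23·1.200098 = 0.776023
t=0.230000, w=0.776023:
  k1 = f(0.230000, 0.776023) = 1.044734
  k2 = f(0.345000, 0.896167) = 0.863644
  w ← 0.776023 + 0.23·0.863644 = 0.974661
w(0.46) ≈ 0.9747

0.9747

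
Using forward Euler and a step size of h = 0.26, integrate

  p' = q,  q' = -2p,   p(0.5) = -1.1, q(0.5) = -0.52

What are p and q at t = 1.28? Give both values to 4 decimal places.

-1.0412, 1.3296

Euler on (p,q): p_{n+1} = p_n + h·p', q_{n+1} = q_n + h·q'.
0.500000: (-1.100000, -0.520000); f=(-0.520000, 2.200000) → (-1.235200, 0.052000)
0.760000: (-1.235200, 0.052000); f=(0.052000, 2.470400) → (-1.221680, 0.694304)
1.020000: (-1.221680, 0.694304); f=(0.694304, 2.443360) → (-1.041161, 1.329578)
(p(1.28), q(1.28)) ≈ (-1.0412, 1.3296)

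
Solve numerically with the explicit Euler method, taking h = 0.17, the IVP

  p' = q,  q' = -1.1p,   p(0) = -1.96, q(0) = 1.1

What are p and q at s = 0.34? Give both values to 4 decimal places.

-1.5237, 1.7981

Euler on (p,q): p_{n+1} = p_n + h·p', q_{n+1} = q_n + h·q'.
0.000000: (-1.960000, 1.100000); f=(1.100000, 2.156000) → (-1.773000, 1.466520)
0.170000: (-1.773000, 1.466520); f=(1.466520, 1.950300) → (-1.523692, 1.798071)
(p(0.34), q(0.34)) ≈ (-1.5237, 1.7981)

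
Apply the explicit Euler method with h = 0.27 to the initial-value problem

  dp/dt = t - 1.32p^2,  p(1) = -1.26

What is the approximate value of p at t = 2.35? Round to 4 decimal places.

Euler: p_{n+1} = p_n + h·f(t_n, p_n).
t=1.000000, p=-1.260000: f=-1.095632 → p ← -1.260000 + 0.27·(-1.095632) = -1.555821
t=1.270000, p=-1.555821: f=-1.925163 → p ← -1.555821 + 0.27·(-1.925163) = -2.075615
t=1.540000, p=-2.075615: f=-4.146792 → p ← -2.075615 + 0.27·(-4.146792) = -3.195248
t=1.810000, p=-3.195248: f=-11.666689 → p ← -3.195248 + 0.27·(-11.666689) = -6.345255
t=2.080000, p=-6.345255: f=-51.066177 → p ← -6.345255 + 0.27·(-51.066177) = -20.133122
p(2.35) ≈ -20.1331

-20.1331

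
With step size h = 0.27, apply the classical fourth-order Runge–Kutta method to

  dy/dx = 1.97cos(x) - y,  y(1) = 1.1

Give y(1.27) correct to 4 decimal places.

1.0333

RK4: k1 = f(x_n, y_n); k2 = f(x_n + h/2, y_n + (h/2)·k1); k3 = f(x_n + h/2, y_n + (h/2)·k2); k4 = f(x_n + h, y_n + h·k3); y_{n+1} = y_n + (h/6)·(k1 + 2k2 + 2k3 + k4).
x=1.000000, y=1.100000:
  k1 = f(1.000000, 1.100000) = -0.035604
  k2 = f(1.135000, 1.095193) = -0.263593
  k3 = f(1.135000, 1.064415) = -0.232814
  k4 = f(1.270000, 1.037140) = -0.453467
  y ← 1.100000 + (0.27/6)·(k1 + 2k2 + 2k3 + k4) = 1.033315
y(1.27) ≈ 1.0333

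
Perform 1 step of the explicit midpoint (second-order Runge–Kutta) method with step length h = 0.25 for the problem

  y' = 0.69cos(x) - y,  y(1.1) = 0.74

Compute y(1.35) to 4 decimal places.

0.6268

Midpoint: k1 = f(x_n, y_n); k2 = f(x_n + h/2, y_n + (h/2)·k1); y_{n+1} = y_n + h·k2.
x=1.100000, y=0.740000:
  k1 = f(1.100000, 0.740000) = -0.427019
  k2 = f(1.225000, 0.686623) = -0.452750
  y ← 0.740000 + 0.25·(-0.452750) = 0.626813
y(1.35) ≈ 0.6268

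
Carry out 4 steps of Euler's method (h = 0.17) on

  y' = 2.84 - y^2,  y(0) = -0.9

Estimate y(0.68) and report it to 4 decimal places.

0.8170

Euler: y_{n+1} = y_n + h·f(x_n, y_n).
x=0.000000, y=-0.900000: f=2.030000 → y ← -0.900000 + 0.17·2.030000 = -0.554900
x=0.170000, y=-0.554900: f=2.532086 → y ← -0.554900 + 0.17·2.532086 = -0.124445
x=0.340000, y=-0.124445: f=2.824513 → y ← -0.124445 + 0.17·2.824513 = 0.355722
x=0.510000, y=0.355722: f=2.713462 → y ← 0.355722 + 0.17·2.713462 = 0.817010
y(0.68) ≈ 0.8170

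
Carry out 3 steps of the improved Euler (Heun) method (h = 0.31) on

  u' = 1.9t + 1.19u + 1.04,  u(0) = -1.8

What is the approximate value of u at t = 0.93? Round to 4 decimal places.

Heun: k1 = f(t_n, u_n); k2 = f(t_n + h, u_n + h·k1); u_{n+1} = u_n + (h/2)·(k1 + k2).
t=0.000000, u=-1.800000:
  k1 = f(0.000000, -1.800000) = -1.102000
  k2 = f(0.310000, -2.141620) = -0.919528
  u ← -1.800000 + (0.31/2)·(-1.102000 + (-0.919528)) = -2.113337
t=0.310000, u=-2.113337:
  k1 = f(0.310000, -2.113337) = -0.885871
  k2 = f(0.620000, -2.387957) = -0.623669
  u ← -2.113337 + (0.31/2)·(-0.885871 + (-0.623669)) = -2.347315
t=0.620000, u=-2.347315:
  k1 = f(0.620000, -2.347315) = -0.575305
  k2 = f(0.930000, -2.525660) = -0.198535
  u ← -2.347315 + (0.31/2)·(-0.575305 + (-0.198535)) = -2.467261
u(0.93) ≈ -2.4673

-2.4673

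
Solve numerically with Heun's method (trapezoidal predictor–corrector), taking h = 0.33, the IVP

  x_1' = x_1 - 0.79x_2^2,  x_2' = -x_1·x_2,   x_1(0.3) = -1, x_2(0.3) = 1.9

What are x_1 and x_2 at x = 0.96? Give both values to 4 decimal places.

Heun on (x_1,x_2): k1 = f(x_n, state_n); k2 = f(x_n + h, state_n + h·k1); state_{n+1} = state_n + (h/2)·(k1 + k2).
0.300000: (-1.000000, 1.900000)
  k1 = (-3.851900, 1.900000)
  predictor → (-2.271127, 2.527000)
  k2 = (-7.315853, 5.739138)
  → (-2.842679, 3.160458)
0.630000: (-2.842679, 3.160458)
  k1 = (-10.733589, 8.984168)
  predictor → (-6.384764, 6.125233)
  k2 = (-36.024363, 39.108165)
  → (-10.557741, 11.095693)
(x_1(0.96), x_2(0.96)) ≈ (-10.5577, 11.0957)

-10.5577, 11.0957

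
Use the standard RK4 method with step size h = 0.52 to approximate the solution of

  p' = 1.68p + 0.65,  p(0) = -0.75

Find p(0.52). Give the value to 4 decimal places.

RK4: k1 = f(t_n, p_n); k2 = f(t_n + h/2, p_n + (h/2)·k1); k3 = f(t_n + h/2, p_n + (h/2)·k2); k4 = f(t_n + h, p_n + h·k3); p_{n+1} = p_n + (h/6)·(k1 + 2k2 + 2k3 + k4).
t=0.000000, p=-0.750000:
  k1 = f(0.000000, -0.750000) = -0.610000
  k2 = f(0.260000, -0.908600) = -0.876448
  k3 = f(0.260000, -0.977876) = -0.992832
  k4 = f(0.520000, -1.266273) = -1.477338
  p ← -0.750000 + (0.52/6)·(k1 + 2k2 + 2k3 + k4) = -1.254911
p(0.52) ≈ -1.2549

-1.2549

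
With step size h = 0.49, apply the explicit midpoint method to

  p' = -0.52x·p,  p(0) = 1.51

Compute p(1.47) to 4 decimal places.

0.8483

Midpoint: k1 = f(x_n, p_n); k2 = f(x_n + h/2, p_n + (h/2)·k1); p_{n+1} = p_n + h·k2.
x=0.000000, p=1.510000:
  k1 = f(0.000000, 1.510000) = 0.000000
  k2 = f(0.245000, 1.510000) = -0.192374
  p ← 1.510000 + 0.49·(-0.192374) = 1.415737
x=0.490000, p=1.415737:
  k1 = f(0.490000, 1.415737) = -0.360730
  k2 = f(0.735000, 1.327358) = -0.507316
  p ← 1.415737 + 0.49·(-0.507316) = 1.167152
x=0.980000, p=1.167152:
  k1 = f(0.980000, 1.167152) = -0.594781
  k2 = f(1.225000, 1.021431) = -0.650651
  p ← 1.167152 + 0.49·(-0.650651) = 0.848333
p(1.47) ≈ 0.8483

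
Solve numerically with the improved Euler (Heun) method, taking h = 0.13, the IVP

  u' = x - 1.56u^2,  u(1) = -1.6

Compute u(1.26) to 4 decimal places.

-3.2700

Heun: k1 = f(x_n, u_n); k2 = f(x_n + h, u_n + h·k1); u_{n+1} = u_n + (h/2)·(k1 + k2).
x=1.000000, u=-1.600000:
  k1 = f(1.000000, -1.600000) = -2.993600
  k2 = f(1.130000, -1.989168) = -5.042591
  u ← -1.600000 + (0.13/2)·(-2.993600 + (-5.042591)) = -2.122352
x=1.130000, u=-2.122352:
  k1 = f(1.130000, -2.122352) = -5.896833
  k2 = f(1.260000, -2.888941) = -11.759726
  u ← -2.122352 + (0.13/2)·(-5.896833 + (-11.759726)) = -3.270029
u(1.26) ≈ -3.2700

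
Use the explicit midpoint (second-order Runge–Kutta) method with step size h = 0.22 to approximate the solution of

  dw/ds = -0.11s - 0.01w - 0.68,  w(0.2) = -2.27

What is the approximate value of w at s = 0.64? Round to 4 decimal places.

-2.5789

Midpoint: k1 = f(s_n, w_n); k2 = f(s_n + h/2, w_n + (h/2)·k1); w_{n+1} = w_n + h·k2.
s=0.200000, w=-2.270000:
  k1 = f(0.200000, -2.270000) = -0.679300
  k2 = f(0.310000, -2.344723) = -0.690653
  w ← -2.270000 + 0.22·(-0.690653) = -2.421944
s=0.420000, w=-2.421944:
  k1 = f(0.420000, -2.421944) = -0.701981
  k2 = f(0.530000, -2.499161) = -0.713308
  w ← -2.421944 + 0.22·(-0.713308) = -2.578871
w(0.64) ≈ -2.5789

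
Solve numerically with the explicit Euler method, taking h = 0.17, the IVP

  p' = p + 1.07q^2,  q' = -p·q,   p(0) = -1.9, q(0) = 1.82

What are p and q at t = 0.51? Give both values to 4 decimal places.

0.7313, 3.5104

Euler on (p,q): p_{n+1} = p_n + h·p', q_{n+1} = q_n + h·q'.
0.000000: (-1.900000, 1.820000); f=(1.644268, 3.458000) → (-1.620474, 2.407860)
0.170000: (-1.620474, 2.407860); f=(4.583161, 3.901876) → (-0.841337, 3.071179)
0.340000: (-0.841337, 3.071179); f=(9.251052, 2.583897) → (0.731342, 3.510441)
(p(0.51), q(0.51)) ≈ (0.7313, 3.5104)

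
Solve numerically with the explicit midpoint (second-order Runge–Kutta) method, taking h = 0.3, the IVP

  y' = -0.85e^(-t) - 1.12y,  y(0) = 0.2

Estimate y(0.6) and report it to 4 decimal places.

Midpoint: k1 = f(t_n, y_n); k2 = f(t_n + h/2, y_n + (h/2)·k1); y_{n+1} = y_n + h·k2.
t=0.000000, y=0.200000:
  k1 = f(0.000000, 0.200000) = -1.074000
  k2 = f(0.150000, 0.038900) = -0.775170
  y ← 0.200000 + 0.3·(-0.775170) = -0.032551
t=0.300000, y=-0.032551:
  k1 = f(0.300000, -0.032551) = -0.593238
  k2 = f(0.450000, -0.121537) = -0.405863
  y ← -0.032551 + 0.3·(-0.405863) = -0.154310
y(0.6) ≈ -0.1543

-0.1543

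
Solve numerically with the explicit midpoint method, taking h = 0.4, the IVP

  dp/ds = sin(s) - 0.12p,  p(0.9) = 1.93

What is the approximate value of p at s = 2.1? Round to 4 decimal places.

2.7288

Midpoint: k1 = f(s_n, p_n); k2 = f(s_n + h/2, p_n + (h/2)·k1); p_{n+1} = p_n + h·k2.
s=0.900000, p=1.930000:
  k1 = f(0.900000, 1.930000) = 0.551727
  k2 = f(1.100000, 2.040345) = 0.646366
  p ← 1.930000 + 0.4·0.646366 = 2.188546
s=1.300000, p=2.188546:
  k1 = f(1.300000, 2.188546) = 0.700933
  k2 = f(1.500000, 2.328733) = 0.718047
  p ← 2.188546 + 0.4·0.718047 = 2.475765
s=1.700000, p=2.475765:
  k1 = f(1.700000, 2.475765) = 0.694573
  k2 = f(1.900000, 2.614680) = 0.632539
  p ← 2.475765 + 0.4·0.632539 = 2.728781
p(2.1) ≈ 2.7288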